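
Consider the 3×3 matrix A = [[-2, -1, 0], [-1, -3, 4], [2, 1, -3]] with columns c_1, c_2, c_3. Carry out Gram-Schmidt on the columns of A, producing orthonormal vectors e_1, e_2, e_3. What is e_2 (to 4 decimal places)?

e_2 = (0.2357, -0.9428, -0.2357)

e_1 = c_1/‖c_1‖ = (-2, -1, 2)/3.0000 = (-0.6667, -0.3333, 0.6667).
r_{12} = e_1·c_2 = 2.3333.
u_2 = c_2 − 2.3333·e_1 = (0.5556, -2.2222, -0.5556).
‖u_2‖ = 2.3570, so e_2 = (0.2357, -0.9428, -0.2357).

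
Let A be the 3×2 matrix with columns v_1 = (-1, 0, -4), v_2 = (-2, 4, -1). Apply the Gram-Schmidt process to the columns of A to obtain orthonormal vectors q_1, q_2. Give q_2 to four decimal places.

q_2 = (-0.3790, 0.9205, 0.0948)

v_1 = (-1, 0, -4); ‖v_1‖ = 4.1231, so q_1 = (-0.2425, 0.0000, -0.9701).
q_1·v_2 = (-0.2425)·(-2) + 0.0000·4 + (-0.9701)·(-1) = 1.4552.
u_2 = v_2 − 1.4552·q_1 = (-1.6471, 4.0000, 0.4118).
‖u_2‖ = 4.3454, so q_2 = (-0.3790, 0.9205, 0.0948).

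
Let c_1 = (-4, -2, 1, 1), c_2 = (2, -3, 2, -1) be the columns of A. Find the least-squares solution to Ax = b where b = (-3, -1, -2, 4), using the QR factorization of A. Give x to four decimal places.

x = (0.7013, -0.5722)

q_1 = c_1/‖c_1‖ = (-4, -2, 1, 1)/4.6904 = (-0.8528, -0.4264, 0.2132, 0.2132).
r_{12} = q_1·c_2 = -0.2132.
u_2 = c_2 + 0.2132·q_1 = (1.8182, -3.0909, 2.0455, -0.9545).
‖u_2‖ = 4.2373, so q_2 = (0.4291, -0.7295, 0.4827, -0.2253).
Qᵀb = (3.4112, -2.4244).
Back-substitute: x_2 = -2.4244/4.2373 = -0.5722.
x_1 = (3.4112 + 0.2132·(-0.5722))/4.6904 = 0.7013.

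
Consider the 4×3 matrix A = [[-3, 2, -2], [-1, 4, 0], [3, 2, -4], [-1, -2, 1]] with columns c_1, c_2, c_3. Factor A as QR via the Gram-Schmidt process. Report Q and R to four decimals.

c_1 = (-3, -1, 3, -1); ‖c_1‖ = 4.4721, so e_1 = (-0.6708, -0.2236, 0.6708, -0.2236).
e_1·c_2 = (-0.6708)·2 + (-0.2236)·4 + 0.6708·2 + (-0.2236)·(-2) = -0.4472.
u_2 = c_2 + 0.4472·e_1 = (1.7000, 3.9000, 2.3000, -2.1000).
‖u_2‖ = 5.2726, so e_2 = (0.3224, 0.7397, 0.4362, -0.3983).
e_1·c_3 = (-0.6708)·(-2) + (-0.2236)·0 + 0.6708·(-4) + (-0.2236)·1 = -1.5652; e_2·c_3 = 0.3224·(-2) + 0.7397·0 + 0.4362·(-4) + (-0.3983)·1 = -2.7880.
u_3 = c_3 + 1.5652·e_1 + 2.7880·e_2 = (-2.1511, 1.7122, -1.7338, -0.4604).
‖u_3‖ = 3.2828, so e_3 = (-0.6553, 0.5216, -0.5281, -0.1403).

Q = [[-0.6708, 0.3224, -0.6553], [-0.2236, 0.7397, 0.5216], [0.6708, 0.4362, -0.5281], [-0.2236, -0.3983, -0.1403]], R = [[4.4721, -0.4472, -1.5652], [0.0000, 5.2726, -2.7880], [0.0000, 0.0000, 3.2828]]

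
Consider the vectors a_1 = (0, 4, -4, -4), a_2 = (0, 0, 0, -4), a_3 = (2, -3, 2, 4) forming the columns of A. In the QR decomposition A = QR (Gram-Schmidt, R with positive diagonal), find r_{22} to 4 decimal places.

a_1 = (0, 4, -4, -4); ‖a_1‖ = 6.9282, so q_1 = (0.0000, 0.5774, -0.5774, -0.5774).
q_1·a_2 = 0.0000·0 + 0.5774·0 + (-0.5774)·0 + (-0.5774)·(-4) = 2.3094.
u_2 = a_2 − 2.3094·q_1 = (0.0000, -1.3333, 1.3333, -2.6667).
r_{22} = ‖u_2‖ = 3.2660.

r_{22} = 3.2660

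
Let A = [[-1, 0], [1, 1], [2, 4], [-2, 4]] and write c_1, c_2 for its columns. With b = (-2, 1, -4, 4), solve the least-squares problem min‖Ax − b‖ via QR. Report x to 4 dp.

x = (-1.3070, 0.0699)

c_1 = (-1, 1, 2, -2); ‖c_1‖ = 3.1623, so e_1 = (-0.3162, 0.3162, 0.6325, -0.6325).
e_1·c_2 = (-0.3162)·0 + 0.3162·1 + 0.6325·4 + (-0.6325)·4 = 0.3162.
u_2 = c_2 − 0.3162·e_1 = (0.1000, 0.9000, 3.8000, 4.2000).
‖u_2‖ = 5.7359, so e_2 = (0.0174, 0.1569, 0.6625, 0.7322).
Qᵀb = (-4.1110, 0.4010).
Back-substitute: x_2 = 0.4010/5.7359 = 0.0699.
x_1 = (-4.1110 − 0.3162·0.0699)/3.1623 = -1.3070.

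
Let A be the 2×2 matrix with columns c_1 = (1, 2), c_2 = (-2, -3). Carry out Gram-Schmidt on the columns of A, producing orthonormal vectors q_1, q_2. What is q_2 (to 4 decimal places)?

q_1 = c_1/‖c_1‖ = (1, 2)/2.2361 = (0.4472, 0.8944).
r_{12} = q_1·c_2 = -3.5777.
u_2 = c_2 + 3.5777·q_1 = (-0.4000, 0.2000).
‖u_2‖ = 0.4472, so q_2 = (-0.8944, 0.4472).

q_2 = (-0.8944, 0.4472)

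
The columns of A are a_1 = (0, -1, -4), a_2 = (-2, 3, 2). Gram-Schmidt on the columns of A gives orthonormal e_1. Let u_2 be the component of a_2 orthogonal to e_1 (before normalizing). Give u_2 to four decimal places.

a_1 = (0, -1, -4); ‖a_1‖ = 4.1231, so e_1 = (0.0000, -0.2425, -0.9701).
e_1·a_2 = 0.0000·(-2) + (-0.2425)·3 + (-0.9701)·2 = -2.6679.
u_2 = a_2 + 2.6679·e_1 = (-2.0000, 2.3529, -0.5882).

u_2 = (-2.0000, 2.3529, -0.5882)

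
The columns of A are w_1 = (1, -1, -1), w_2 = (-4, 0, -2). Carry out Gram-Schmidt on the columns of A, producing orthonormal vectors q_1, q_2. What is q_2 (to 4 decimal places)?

q_2 = (-0.7715, -0.1543, -0.6172)

w_1 = (1, -1, -1); ‖w_1‖ = 1.7321, so q_1 = (0.5774, -0.5774, -0.5774).
q_1·w_2 = 0.5774·(-4) + (-0.5774)·0 + (-0.5774)·(-2) = -1.1547.
u_2 = w_2 + 1.1547·q_1 = (-3.3333, -0.6667, -2.6667).
‖u_2‖ = 4.3205, so q_2 = (-0.7715, -0.1543, -0.6172).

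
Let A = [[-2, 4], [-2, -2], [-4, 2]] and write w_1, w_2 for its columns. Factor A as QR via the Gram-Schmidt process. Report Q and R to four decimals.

Q = [[-0.4082, 0.7071], [-0.4082, -0.7071], [-0.8165, 0.0000]], R = [[4.8990, -2.4495], [0.0000, 4.2426]]

w_1 = (-2, -2, -4); ‖w_1‖ = 4.8990, so q_1 = (-0.4082, -0.4082, -0.8165).
q_1·w_2 = (-0.4082)·4 + (-0.4082)·(-2) + (-0.8165)·2 = -2.4495.
u_2 = w_2 + 2.4495·q_1 = (3.0000, -3.0000, 0.0000).
‖u_2‖ = 4.2426, so q_2 = (0.7071, -0.7071, 0.0000).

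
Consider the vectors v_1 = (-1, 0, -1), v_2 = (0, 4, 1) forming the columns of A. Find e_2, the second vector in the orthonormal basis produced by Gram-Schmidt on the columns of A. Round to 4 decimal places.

e_1 = v_1/‖v_1‖ = (-1, 0, -1)/1.4142 = (-0.7071, 0.0000, -0.7071).
r_{12} = e_1·v_2 = -0.7071.
u_2 = v_2 + 0.7071·e_1 = (-0.5000, 4.0000, 0.5000).
‖u_2‖ = 4.0620, so e_2 = (-0.1231, 0.9847, 0.1231).

e_2 = (-0.1231, 0.9847, 0.1231)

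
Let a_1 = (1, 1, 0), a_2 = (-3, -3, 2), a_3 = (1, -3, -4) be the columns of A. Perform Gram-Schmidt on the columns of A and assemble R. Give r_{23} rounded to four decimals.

r_{23} = -4.0000

a_1 = (1, 1, 0); ‖a_1‖ = 1.4142, so e_1 = (0.7071, 0.7071, 0.0000).
e_1·a_2 = 0.7071·(-3) + 0.7071·(-3) + 0.0000·2 = -4.2426.
u_2 = a_2 + 4.2426·e_1 = (0.0000, 0.0000, 2.0000).
‖u_2‖ = 2.0000, so e_2 = (0.0000, 0.0000, 1.0000).
r_{23} = e_2·a_3 = -4.0000.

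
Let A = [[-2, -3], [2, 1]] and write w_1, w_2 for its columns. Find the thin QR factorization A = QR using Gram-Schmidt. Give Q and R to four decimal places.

w_1 = (-2, 2); ‖w_1‖ = 2.8284, so e_1 = (-0.7071, 0.7071).
e_1·w_2 = (-0.7071)·(-3) + 0.7071·1 = 2.8284.
u_2 = w_2 − 2.8284·e_1 = (-1.0000, -1.0000).
‖u_2‖ = 1.4142, so e_2 = (-0.7071, -0.7071).

Q = [[-0.7071, -0.7071], [0.7071, -0.7071]], R = [[2.8284, 2.8284], [0.0000, 1.4142]]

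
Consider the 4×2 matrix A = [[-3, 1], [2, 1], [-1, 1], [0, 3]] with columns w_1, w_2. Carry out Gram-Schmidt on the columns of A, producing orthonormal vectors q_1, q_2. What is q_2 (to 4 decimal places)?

q_2 = (0.1670, 0.3757, 0.2504, 0.8765)

q_1 = w_1/‖w_1‖ = (-3, 2, -1, 0)/3.7417 = (-0.8018, 0.5345, -0.2673, 0.0000).
r_{12} = q_1·w_2 = -0.5345.
u_2 = w_2 + 0.5345·q_1 = (0.5714, 1.2857, 0.8571, 3.0000).
‖u_2‖ = 3.4226, so q_2 = (0.1670, 0.3757, 0.2504, 0.8765).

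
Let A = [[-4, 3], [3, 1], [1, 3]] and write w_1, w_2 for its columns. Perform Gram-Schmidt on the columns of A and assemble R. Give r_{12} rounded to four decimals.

r_{12} = -1.1767

w_1 = (-4, 3, 1); ‖w_1‖ = 5.0990, so q_1 = (-0.7845, 0.5883, 0.1961).
r_{12} = q_1·w_2 = -1.1767.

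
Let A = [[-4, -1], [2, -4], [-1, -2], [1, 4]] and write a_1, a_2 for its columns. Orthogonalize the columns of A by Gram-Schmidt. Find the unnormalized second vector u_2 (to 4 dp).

u_2 = (-0.6364, -4.1818, -1.9091, 3.9091)

q_1 = a_1/‖a_1‖ = (-4, 2, -1, 1)/4.6904 = (-0.8528, 0.4264, -0.2132, 0.2132).
r_{12} = q_1·a_2 = 0.4264.
u_2 = a_2 − 0.4264·q_1 = (-0.6364, -4.1818, -1.9091, 3.9091).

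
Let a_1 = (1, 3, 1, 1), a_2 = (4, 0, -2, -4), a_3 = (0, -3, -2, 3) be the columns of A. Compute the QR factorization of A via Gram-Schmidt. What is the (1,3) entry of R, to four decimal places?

a_1 = (1, 3, 1, 1); ‖a_1‖ = 3.4641, so q_1 = (0.2887, 0.8660, 0.2887, 0.2887).
r_{13} = q_1·a_3 = -2.3094.

r_{13} = -2.3094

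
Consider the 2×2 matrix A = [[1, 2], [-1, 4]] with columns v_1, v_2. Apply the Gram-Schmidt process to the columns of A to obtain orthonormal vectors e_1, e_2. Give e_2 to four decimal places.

e_2 = (0.7071, 0.7071)

e_1 = v_1/‖v_1‖ = (1, -1)/1.4142 = (0.7071, -0.7071).
r_{12} = e_1·v_2 = -1.4142.
u_2 = v_2 + 1.4142·e_1 = (3.0000, 3.0000).
‖u_2‖ = 4.2426, so e_2 = (0.7071, 0.7071).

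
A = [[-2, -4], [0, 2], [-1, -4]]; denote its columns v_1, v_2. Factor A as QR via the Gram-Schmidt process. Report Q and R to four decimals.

q_1 = v_1/‖v_1‖ = (-2, 0, -1)/2.2361 = (-0.8944, 0.0000, -0.4472).
r_{12} = q_1·v_2 = 5.3666.
u_2 = v_2 − 5.3666·q_1 = (0.8000, 2.0000, -1.6000).
‖u_2‖ = 2.6833, so q_2 = (0.2981, 0.7454, -0.5963).

Q = [[-0.8944, 0.2981], [0.0000, 0.7454], [-0.4472, -0.5963]], R = [[2.2361, 5.3666], [0.0000, 2.6833]]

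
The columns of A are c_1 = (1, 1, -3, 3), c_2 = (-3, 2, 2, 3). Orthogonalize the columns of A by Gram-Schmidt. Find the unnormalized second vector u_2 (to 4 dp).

u_2 = (-3.1000, 1.9000, 2.3000, 2.7000)

e_1 = c_1/‖c_1‖ = (1, 1, -3, 3)/4.4721 = (0.2236, 0.2236, -0.6708, 0.6708).
r_{12} = e_1·c_2 = 0.4472.
u_2 = c_2 − 0.4472·e_1 = (-3.1000, 1.9000, 2.3000, 2.7000).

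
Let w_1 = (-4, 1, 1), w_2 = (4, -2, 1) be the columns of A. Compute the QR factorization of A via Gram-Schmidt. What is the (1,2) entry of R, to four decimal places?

r_{12} = -4.0069

e_1 = w_1/‖w_1‖ = (-4, 1, 1)/4.2426 = (-0.9428, 0.2357, 0.2357).
r_{12} = e_1·w_2 = -4.0069.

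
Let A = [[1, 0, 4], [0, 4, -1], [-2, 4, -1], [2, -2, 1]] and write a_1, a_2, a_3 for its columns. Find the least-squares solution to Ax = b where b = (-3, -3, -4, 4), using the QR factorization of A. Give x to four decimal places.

x = (1.1386, -0.8998, -1.0056)

a_1 = (1, 0, -2, 2); ‖a_1‖ = 3.0000, so e_1 = (0.3333, 0.0000, -0.6667, 0.6667).
e_1·a_2 = 0.3333·0 + 0.0000·4 + (-0.6667)·4 + 0.6667·(-2) = -4.0000.
u_2 = a_2 + 4.0000·e_1 = (1.3333, 4.0000, 1.3333, 0.6667).
‖u_2‖ = 4.4721, so e_2 = (0.2981, 0.8944, 0.2981, 0.1491).
e_1·a_3 = 0.3333·4 + 0.0000·(-1) + (-0.6667)·(-1) + 0.6667·1 = 2.6667; e_2·a_3 = 0.2981·4 + 0.8944·(-1) + 0.2981·(-1) + 0.1491·1 = 0.1491.
u_3 = a_3 − 2.6667·e_1 − 0.1491·e_2 = (3.0667, -1.1333, 0.7333, -0.8000).
‖u_3‖ = 3.4448, so e_3 = (0.8902, -0.3290, 0.2129, -0.2322).
Qᵀb = (4.3333, -4.1740, -3.4642).
Back-substitute: x_3 = -3.4642/3.4448 = -1.0056.
x_2 = (-4.1740 − 0.1491·(-1.0056))/4.4721 = -0.8998.
x_1 = (4.3333 + 4.0000·(-0.8998) − 2.6667·(-1.0056))/3.0000 = 1.1386.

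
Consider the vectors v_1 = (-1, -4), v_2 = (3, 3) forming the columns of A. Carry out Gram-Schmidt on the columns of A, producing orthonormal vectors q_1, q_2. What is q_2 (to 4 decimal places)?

q_2 = (0.9701, -0.2425)

v_1 = (-1, -4); ‖v_1‖ = 4.1231, so q_1 = (-0.2425, -0.9701).
q_1·v_2 = (-0.2425)·3 + (-0.9701)·3 = -3.6380.
u_2 = v_2 + 3.6380·q_1 = (2.1176, -0.5294).
‖u_2‖ = 2.1828, so q_2 = (0.9701, -0.2425).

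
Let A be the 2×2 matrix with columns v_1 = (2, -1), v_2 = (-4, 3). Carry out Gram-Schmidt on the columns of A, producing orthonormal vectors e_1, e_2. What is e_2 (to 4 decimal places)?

v_1 = (2, -1); ‖v_1‖ = 2.2361, so e_1 = (0.8944, -0.4472).
e_1·v_2 = 0.8944·(-4) + (-0.4472)·3 = -4.9193.
u_2 = v_2 + 4.9193·e_1 = (0.4000, 0.8000).
‖u_2‖ = 0.8944, so e_2 = (0.4472, 0.8944).

e_2 = (0.4472, 0.8944)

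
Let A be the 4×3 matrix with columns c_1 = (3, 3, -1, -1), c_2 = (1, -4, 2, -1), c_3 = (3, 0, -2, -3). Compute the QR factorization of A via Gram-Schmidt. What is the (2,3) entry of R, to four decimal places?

c_1 = (3, 3, -1, -1); ‖c_1‖ = 4.4721, so q_1 = (0.6708, 0.6708, -0.2236, -0.2236).
q_1·c_2 = 0.6708·1 + 0.6708·(-4) + (-0.2236)·2 + (-0.2236)·(-1) = -2.2361.
u_2 = c_2 + 2.2361·q_1 = (2.5000, -2.5000, 1.5000, -1.5000).
‖u_2‖ = 4.1231, so q_2 = (0.6063, -0.6063, 0.3638, -0.3638).
r_{23} = q_2·c_3 = 2.1828.

r_{23} = 2.1828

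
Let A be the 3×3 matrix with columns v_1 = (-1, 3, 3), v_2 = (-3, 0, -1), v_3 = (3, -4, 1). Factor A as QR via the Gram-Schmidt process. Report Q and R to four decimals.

Q = [[-0.2294, -0.9487, -0.2176], [0.6882, 0.0000, -0.7255], [0.6882, -0.3162, 0.6529]], R = [[4.3589, 0.0000, -2.7530], [0.0000, 3.1623, -3.1623], [0.0000, 0.0000, 2.9019]]

e_1 = v_1/‖v_1‖ = (-1, 3, 3)/4.3589 = (-0.2294, 0.6882, 0.6882).
r_{12} = e_1·v_2 = 0.0000.
u_2 = v_2 + 0.0000·e_1 = (-3.0000, 0.0000, -1.0000).
‖u_2‖ = 3.1623, so e_2 = (-0.9487, 0.0000, -0.3162).
r_{13} = e_1·v_3 = -2.7530; r_{23} = e_2·v_3 = -3.1623.
u_3 = v_3 + 2.7530·e_1 + 3.1623·e_2 = (-0.6316, -2.1053, 1.8947).
‖u_3‖ = 2.9019, so e_3 = (-0.2176, -0.7255, 0.6529).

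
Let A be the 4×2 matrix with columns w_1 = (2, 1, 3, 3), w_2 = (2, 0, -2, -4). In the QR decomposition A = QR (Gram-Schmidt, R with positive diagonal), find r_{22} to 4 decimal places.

r_{22} = 3.9342

w_1 = (2, 1, 3, 3); ‖w_1‖ = 4.7958, so e_1 = (0.4170, 0.2085, 0.6255, 0.6255).
e_1·w_2 = 0.4170·2 + 0.2085·0 + 0.6255·(-2) + 0.6255·(-4) = -2.9192.
u_2 = w_2 + 2.9192·e_1 = (3.2174, 0.6087, -0.1739, -2.1739).
r_{22} = ‖u_2‖ = 3.9342.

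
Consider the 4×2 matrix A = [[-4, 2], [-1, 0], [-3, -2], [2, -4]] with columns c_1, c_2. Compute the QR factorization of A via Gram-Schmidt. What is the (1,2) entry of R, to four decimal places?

c_1 = (-4, -1, -3, 2); ‖c_1‖ = 5.4772, so e_1 = (-0.7303, -0.1826, -0.5477, 0.3651).
r_{12} = e_1·c_2 = -1.8257.

r_{12} = -1.8257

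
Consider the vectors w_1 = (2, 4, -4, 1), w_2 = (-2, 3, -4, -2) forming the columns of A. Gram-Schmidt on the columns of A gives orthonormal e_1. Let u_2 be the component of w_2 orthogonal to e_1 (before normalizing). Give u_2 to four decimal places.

w_1 = (2, 4, -4, 1); ‖w_1‖ = 6.0828, so e_1 = (0.3288, 0.6576, -0.6576, 0.1644).
e_1·w_2 = 0.3288·(-2) + 0.6576·3 + (-0.6576)·(-4) + 0.1644·(-2) = 3.6168.
u_2 = w_2 − 3.6168·e_1 = (-3.1892, 0.6216, -1.6216, -2.5946).

u_2 = (-3.1892, 0.6216, -1.6216, -2.5946)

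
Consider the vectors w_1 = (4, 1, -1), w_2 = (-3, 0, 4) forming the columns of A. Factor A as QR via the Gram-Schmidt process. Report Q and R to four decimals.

w_1 = (4, 1, -1); ‖w_1‖ = 4.2426, so e_1 = (0.9428, 0.2357, -0.2357).
e_1·w_2 = 0.9428·(-3) + 0.2357·0 + (-0.2357)·4 = -3.7712.
u_2 = w_2 + 3.7712·e_1 = (0.5556, 0.8889, 3.1111).
‖u_2‖ = 3.2830, so e_2 = (0.1692, 0.2708, 0.9477).

Q = [[0.9428, 0.1692], [0.2357, 0.2708], [-0.2357, 0.9477]], R = [[4.2426, -3.7712], [0.0000, 3.2830]]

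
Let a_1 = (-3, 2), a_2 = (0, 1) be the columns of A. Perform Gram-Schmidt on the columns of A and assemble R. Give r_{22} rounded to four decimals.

e_1 = a_1/‖a_1‖ = (-3, 2)/3.6056 = (-0.8321, 0.5547).
r_{12} = e_1·a_2 = 0.5547.
u_2 = a_2 − 0.5547·e_1 = (0.4615, 0.6923).
r_{22} = ‖u_2‖ = 0.8321.

r_{22} = 0.8321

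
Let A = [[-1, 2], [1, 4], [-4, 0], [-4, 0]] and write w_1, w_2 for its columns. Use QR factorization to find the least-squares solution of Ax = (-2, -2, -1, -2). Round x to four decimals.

x = (0.3905, -0.6391)

e_1 = w_1/‖w_1‖ = (-1, 1, -4, -4)/5.8310 = (-0.1715, 0.1715, -0.6860, -0.6860).
r_{12} = e_1·w_2 = 0.3430.
u_2 = w_2 − 0.3430·e_1 = (2.0588, 3.9412, 0.2353, 0.2353).
‖u_2‖ = 4.4590, so e_2 = (0.4617, 0.8839, 0.0528, 0.0528).
Qᵀb = (2.0580, -2.8495).
Back-substitute: x_2 = -2.8495/4.4590 = -0.6391.
x_1 = (2.0580 − 0.3430·(-0.6391))/5.8310 = 0.3905.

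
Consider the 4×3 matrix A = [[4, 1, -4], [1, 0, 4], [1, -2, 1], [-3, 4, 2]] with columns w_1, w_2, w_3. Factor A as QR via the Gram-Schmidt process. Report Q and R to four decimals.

w_1 = (4, 1, 1, -3); ‖w_1‖ = 5.1962, so e_1 = (0.7698, 0.1925, 0.1925, -0.5774).
e_1·w_2 = 0.7698·1 + 0.1925·0 + 0.1925·(-2) + (-0.5774)·4 = -1.9245.
u_2 = w_2 + 1.9245·e_1 = (2.4815, 0.3704, -1.6296, 2.8889).
‖u_2‖ = 4.1589, so e_2 = (0.5967, 0.0891, -0.3918, 0.6946).
e_1·w_3 = 0.7698·(-4) + 0.1925·4 + 0.1925·1 + (-0.5774)·2 = -3.2717; e_2·w_3 = 0.5967·(-4) + 0.0891·4 + (-0.3918)·1 + 0.6946·2 = -1.0330.
u_3 = w_3 + 3.2717·e_1 + 1.0330·e_2 = (-0.8651, 4.7216, 1.2248, 0.8287).
‖u_3‖ = 5.0229, so e_3 = (-0.1722, 0.9400, 0.2439, 0.1650).

Q = [[0.7698, 0.5967, -0.1722], [0.1925, 0.0891, 0.9400], [0.1925, -0.3918, 0.2439], [-0.5774, 0.6946, 0.1650]], R = [[5.1962, -1.9245, -3.2717], [0.0000, 4.1589, -1.0330], [0.0000, 0.0000, 5.0229]]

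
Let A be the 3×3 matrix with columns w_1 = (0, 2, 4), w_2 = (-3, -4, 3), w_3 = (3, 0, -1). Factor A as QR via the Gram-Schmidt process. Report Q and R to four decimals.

w_1 = (0, 2, 4); ‖w_1‖ = 4.4721, so q_1 = (0.0000, 0.4472, 0.8944).
q_1·w_2 = 0.0000·(-3) + 0.4472·(-4) + 0.8944·3 = 0.8944.
u_2 = w_2 − 0.8944·q_1 = (-3.0000, -4.4000, 2.2000).
‖u_2‖ = 5.7619, so q_2 = (-0.5207, -0.7636, 0.3818).
q_1·w_3 = 0.0000·3 + 0.4472·0 + 0.8944·(-1) = -0.8944; q_2·w_3 = (-0.5207)·3 + (-0.7636)·0 + 0.3818·(-1) = -1.9438.
u_3 = w_3 + 0.8944·q_1 + 1.9438·q_2 = (1.9880, -1.0843, 0.5422).
‖u_3‖ = 2.3285, so q_3 = (0.8538, -0.4657, 0.2328).

Q = [[0.0000, -0.5207, 0.8538], [0.4472, -0.7636, -0.4657], [0.8944, 0.3818, 0.2328]], R = [[4.4721, 0.8944, -0.8944], [0.0000, 5.7619, -1.9438], [0.0000, 0.0000, 2.3285]]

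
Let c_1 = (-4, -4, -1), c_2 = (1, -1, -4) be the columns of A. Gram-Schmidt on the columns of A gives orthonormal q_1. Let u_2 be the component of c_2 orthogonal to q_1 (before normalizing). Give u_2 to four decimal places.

u_2 = (1.4848, -0.5152, -3.8788)

q_1 = c_1/‖c_1‖ = (-4, -4, -1)/5.7446 = (-0.6963, -0.6963, -0.1741).
r_{12} = q_1·c_2 = 0.6963.
u_2 = c_2 − 0.6963·q_1 = (1.4848, -0.5152, -3.8788).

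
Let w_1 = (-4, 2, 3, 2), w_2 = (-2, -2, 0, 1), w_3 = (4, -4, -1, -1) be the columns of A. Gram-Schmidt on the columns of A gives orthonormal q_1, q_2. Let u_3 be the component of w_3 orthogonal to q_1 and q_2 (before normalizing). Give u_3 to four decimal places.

u_3 = (1.1724, -0.9655, 1.9310, 0.4138)

w_1 = (-4, 2, 3, 2); ‖w_1‖ = 5.7446, so q_1 = (-0.6963, 0.3482, 0.5222, 0.3482).
q_1·w_2 = (-0.6963)·(-2) + 0.3482·(-2) + 0.5222·0 + 0.3482·1 = 1.0445.
u_2 = w_2 − 1.0445·q_1 = (-1.2727, -2.3636, -0.5455, 0.6364).
‖u_2‖ = 2.8123, so q_2 = (-0.4526, -0.8405, -0.1940, 0.2263).
q_1·w_3 = (-0.6963)·4 + 0.3482·(-4) + 0.5222·(-1) + 0.3482·(-1) = -5.0483; q_2·w_3 = (-0.4526)·4 + (-0.8405)·(-4) + (-0.1940)·(-1) + 0.2263·(-1) = 1.5193.
u_3 = w_3 + 5.0483·q_1 − 1.5193·q_2 = (1.1724, -0.9655, 1.9310, 0.4138).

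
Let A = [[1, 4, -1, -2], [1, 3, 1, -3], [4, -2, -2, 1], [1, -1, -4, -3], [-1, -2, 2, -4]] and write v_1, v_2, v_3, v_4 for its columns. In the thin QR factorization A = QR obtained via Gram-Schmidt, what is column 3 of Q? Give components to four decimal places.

e_1 = v_1/‖v_1‖ = (1, 1, 4, 1, -1)/4.4721 = (0.2236, 0.2236, 0.8944, 0.2236, -0.2236).
r_{12} = e_1·v_2 = 0.0000.
u_2 = v_2 − 0.0000·e_1 = (4.0000, 3.0000, -2.0000, -1.0000, -2.0000).
‖u_2‖ = 5.8310, so e_2 = (0.6860, 0.5145, -0.3430, -0.1715, -0.3430).
r_{13} = e_1·v_3 = -3.1305; r_{23} = e_2·v_3 = 0.5145.
u_3 = v_3 + 3.1305·e_1 − 0.5145·e_2 = (-0.6529, 1.4353, 0.9765, -3.2118, 1.4765).
‖u_3‖ = 3.9919, so e_3 = (-0.1636, 0.3596, 0.2446, -0.8046, 0.3699).

e_3 = (-0.1636, 0.3596, 0.2446, -0.8046, 0.3699)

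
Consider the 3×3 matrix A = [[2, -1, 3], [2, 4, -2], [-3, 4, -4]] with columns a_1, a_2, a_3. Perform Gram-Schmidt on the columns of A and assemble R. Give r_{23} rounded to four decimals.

r_{23} = -3.9694

a_1 = (2, 2, -3); ‖a_1‖ = 4.1231, so e_1 = (0.4851, 0.4851, -0.7276).
e_1·a_2 = 0.4851·(-1) + 0.4851·4 + (-0.7276)·4 = -1.4552.
u_2 = a_2 + 1.4552·e_1 = (-0.2941, 4.7059, 2.9412).
‖u_2‖ = 5.5572, so e_2 = (-0.0529, 0.8468, 0.5293).
r_{23} = e_2·a_3 = -3.9694.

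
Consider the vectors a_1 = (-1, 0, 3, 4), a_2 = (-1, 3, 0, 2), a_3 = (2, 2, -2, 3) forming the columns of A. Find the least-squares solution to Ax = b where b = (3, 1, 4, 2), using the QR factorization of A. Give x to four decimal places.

e_1 = a_1/‖a_1‖ = (-1, 0, 3, 4)/5.0990 = (-0.1961, 0.0000, 0.5883, 0.7845).
r_{12} = e_1·a_2 = 1.7650.
u_2 = a_2 − 1.7650·e_1 = (-0.6538, 3.0000, -1.0385, 0.6154).
‖u_2‖ = 3.2992, so e_2 = (-0.1982, 0.9093, -0.3148, 0.1865).
r_{13} = e_1·a_3 = 0.7845; r_{23} = e_2·a_3 = 2.6114.
u_3 = a_3 − 0.7845·e_1 − 2.6114·e_2 = (2.6714, -0.3746, -1.6396, 1.8975).
‖u_3‖ = 3.6831, so e_3 = (0.7253, -0.1017, -0.4452, 0.5152).
Qᵀb = (3.3340, -0.5712, 1.3240).
Back-substitute: x_3 = 1.3240/3.6831 = 0.3595.
x_2 = (-0.5712 − 2.6114·0.3595)/3.2992 = -0.4577.
x_1 = (3.3340 − 1.7650·(-0.4577) − 0.7845·0.3595)/5.0990 = 0.7570.

x = (0.7570, -0.4577, 0.3595)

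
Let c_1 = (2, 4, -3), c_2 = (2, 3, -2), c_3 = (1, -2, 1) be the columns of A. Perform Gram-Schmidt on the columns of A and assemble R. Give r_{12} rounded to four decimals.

q_1 = c_1/‖c_1‖ = (2, 4, -3)/5.3852 = (0.3714, 0.7428, -0.5571).
r_{12} = q_1·c_2 = 4.0853.

r_{12} = 4.0853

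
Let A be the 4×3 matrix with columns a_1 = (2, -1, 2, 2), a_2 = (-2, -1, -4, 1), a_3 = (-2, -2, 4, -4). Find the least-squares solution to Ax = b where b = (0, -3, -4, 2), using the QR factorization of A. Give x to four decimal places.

x = (0.8704, 1.3534, 0.0672)

q_1 = a_1/‖a_1‖ = (2, -1, 2, 2)/3.6056 = (0.5547, -0.2774, 0.5547, 0.5547).
r_{12} = q_1·a_2 = -2.4962.
u_2 = a_2 + 2.4962·q_1 = (-0.6154, -1.6923, -2.6154, 2.3846).
‖u_2‖ = 3.9710, so q_2 = (-0.1550, -0.4262, -0.6586, 0.6005).
r_{13} = q_1·a_3 = -0.5547; r_{23} = q_2·a_3 = -3.8742.
u_3 = a_3 + 0.5547·q_1 + 3.8742·q_2 = (-2.2927, -3.8049, 1.7561, -1.3659).
‖u_3‖ = 4.9682, so q_3 = (-0.4615, -0.7658, 0.3535, -0.2749).
Qᵀb = (-0.2774, 5.1139, 0.3338).
Back-substitute: x_3 = 0.3338/4.9682 = 0.0672.
x_2 = (5.1139 + 3.8742·0.0672)/3.9710 = 1.3534.
x_1 = (-0.2774 + 2.4962·1.3534 + 0.5547·0.0672)/3.6056 = 0.8704.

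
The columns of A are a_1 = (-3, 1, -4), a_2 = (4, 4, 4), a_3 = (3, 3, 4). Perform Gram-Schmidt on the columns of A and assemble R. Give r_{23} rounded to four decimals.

a_1 = (-3, 1, -4); ‖a_1‖ = 5.0990, so e_1 = (-0.5883, 0.1961, -0.7845).
e_1·a_2 = (-0.5883)·4 + 0.1961·4 + (-0.7845)·4 = -4.7068.
u_2 = a_2 + 4.7068·e_1 = (1.2308, 4.9231, 0.3077).
‖u_2‖ = 5.0839, so e_2 = (0.2421, 0.9684, 0.0605).
r_{23} = e_2·a_3 = 3.8735.

r_{23} = 3.8735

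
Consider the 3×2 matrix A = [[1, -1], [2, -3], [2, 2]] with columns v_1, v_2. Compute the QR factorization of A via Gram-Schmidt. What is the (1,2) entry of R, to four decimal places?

v_1 = (1, 2, 2); ‖v_1‖ = 3.0000, so q_1 = (0.3333, 0.6667, 0.6667).
r_{12} = q_1·v_2 = -1.0000.

r_{12} = -1.0000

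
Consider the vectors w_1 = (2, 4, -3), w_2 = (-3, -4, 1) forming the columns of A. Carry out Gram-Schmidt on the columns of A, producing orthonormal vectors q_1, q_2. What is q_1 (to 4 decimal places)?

w_1 = (2, 4, -3); ‖w_1‖ = 5.3852, so q_1 = (0.3714, 0.7428, -0.5571).

q_1 = (0.3714, 0.7428, -0.5571)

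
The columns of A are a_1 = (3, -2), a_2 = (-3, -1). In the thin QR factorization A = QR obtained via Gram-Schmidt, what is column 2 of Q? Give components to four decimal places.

q_2 = (-0.5547, -0.8321)

q_1 = a_1/‖a_1‖ = (3, -2)/3.6056 = (0.8321, -0.5547).
r_{12} = q_1·a_2 = -1.9415.
u_2 = a_2 + 1.9415·q_1 = (-1.3846, -2.0769).
‖u_2‖ = 2.4962, so q_2 = (-0.5547, -0.8321).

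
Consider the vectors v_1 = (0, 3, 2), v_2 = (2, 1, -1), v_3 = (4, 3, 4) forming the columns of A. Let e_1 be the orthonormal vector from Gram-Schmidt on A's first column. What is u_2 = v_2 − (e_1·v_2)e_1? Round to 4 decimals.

u_2 = (2.0000, 0.7692, -1.1538)

v_1 = (0, 3, 2); ‖v_1‖ = 3.6056, so e_1 = (0.0000, 0.8321, 0.5547).
e_1·v_2 = 0.0000·2 + 0.8321·1 + 0.5547·(-1) = 0.2774.
u_2 = v_2 − 0.2774·e_1 = (2.0000, 0.7692, -1.1538).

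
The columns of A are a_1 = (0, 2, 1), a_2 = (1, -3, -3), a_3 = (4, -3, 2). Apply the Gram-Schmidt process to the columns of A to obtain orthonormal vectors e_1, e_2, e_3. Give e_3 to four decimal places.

a_1 = (0, 2, 1); ‖a_1‖ = 2.2361, so e_1 = (0.0000, 0.8944, 0.4472).
e_1·a_2 = 0.0000·1 + 0.8944·(-3) + 0.4472·(-3) = -4.0249.
u_2 = a_2 + 4.0249·e_1 = (1.0000, 0.6000, -1.2000).
‖u_2‖ = 1.6733, so e_2 = (0.5976, 0.3586, -0.7171).
e_1·a_3 = 0.0000·4 + 0.8944·(-3) + 0.4472·2 = -1.7889; e_2·a_3 = 0.5976·4 + 0.3586·(-3) + (-0.7171)·2 = -0.1195.
u_3 = a_3 + 1.7889·e_1 + 0.1195·e_2 = (4.0714, -1.3571, 2.7143).
‖u_3‖ = 5.0780, so e_3 = (0.8018, -0.2673, 0.5345).

e_3 = (0.8018, -0.2673, 0.5345)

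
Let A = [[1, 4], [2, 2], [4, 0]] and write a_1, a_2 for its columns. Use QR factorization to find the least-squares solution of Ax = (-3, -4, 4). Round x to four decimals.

e_1 = a_1/‖a_1‖ = (1, 2, 4)/4.5826 = (0.2182, 0.4364, 0.8729).
r_{12} = e_1·a_2 = 1.7457.
u_2 = a_2 − 1.7457·e_1 = (3.6190, 1.2381, -1.5238).
‖u_2‖ = 4.1173, so e_2 = (0.8790, 0.3007, -0.3701).
Qᵀb = (1.0911, -5.3201).
Back-substitute: x_2 = -5.3201/4.1173 = -1.2921.
x_1 = (1.0911 − 1.7457·(-1.2921))/4.5826 = 0.7303.

x = (0.7303, -1.2921)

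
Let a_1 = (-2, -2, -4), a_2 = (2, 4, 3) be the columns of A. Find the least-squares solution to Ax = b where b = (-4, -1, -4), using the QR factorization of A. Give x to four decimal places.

a_1 = (-2, -2, -4); ‖a_1‖ = 4.8990, so e_1 = (-0.4082, -0.4082, -0.8165).
e_1·a_2 = (-0.4082)·2 + (-0.4082)·4 + (-0.8165)·3 = -4.8990.
u_2 = a_2 + 4.8990·e_1 = (0.0000, 2.0000, -1.0000).
‖u_2‖ = 2.2361, so e_2 = (0.0000, 0.8944, -0.4472).
Qᵀb = (5.3072, 0.8944).
Back-substitute: x_2 = 0.8944/2.2361 = 0.4000.
x_1 = (5.3072 + 4.8990·0.4000)/4.8990 = 1.4833.

x = (1.4833, 0.4000)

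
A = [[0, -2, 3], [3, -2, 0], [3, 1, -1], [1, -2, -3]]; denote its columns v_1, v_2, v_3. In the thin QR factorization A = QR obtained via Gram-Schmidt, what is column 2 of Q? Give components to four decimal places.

v_1 = (0, 3, 3, 1); ‖v_1‖ = 4.3589, so e_1 = (0.0000, 0.6882, 0.6882, 0.2294).
e_1·v_2 = 0.0000·(-2) + 0.6882·(-2) + 0.6882·1 + 0.2294·(-2) = -1.1471.
u_2 = v_2 + 1.1471·e_1 = (-2.0000, -1.2105, 1.7895, -1.7368).
‖u_2‖ = 3.4182, so e_2 = (-0.5851, -0.3541, 0.5235, -0.5081).

e_2 = (-0.5851, -0.3541, 0.5235, -0.5081)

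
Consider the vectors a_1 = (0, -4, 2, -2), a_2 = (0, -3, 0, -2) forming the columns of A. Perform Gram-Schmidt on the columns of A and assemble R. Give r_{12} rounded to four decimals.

q_1 = a_1/‖a_1‖ = (0, -4, 2, -2)/4.8990 = (0.0000, -0.8165, 0.4082, -0.4082).
r_{12} = q_1·a_2 = 3.2660.

r_{12} = 3.2660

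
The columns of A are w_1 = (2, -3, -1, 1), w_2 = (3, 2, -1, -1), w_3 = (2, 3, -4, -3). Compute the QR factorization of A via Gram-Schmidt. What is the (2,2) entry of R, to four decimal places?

r_{22} = 3.8730

w_1 = (2, -3, -1, 1); ‖w_1‖ = 3.8730, so e_1 = (0.5164, -0.7746, -0.2582, 0.2582).
e_1·w_2 = 0.5164·3 + (-0.7746)·2 + (-0.2582)·(-1) + 0.2582·(-1) = 0.0000.
u_2 = w_2 + 0.0000·e_1 = (3.0000, 2.0000, -1.0000, -1.0000).
r_{22} = ‖u_2‖ = 3.8730.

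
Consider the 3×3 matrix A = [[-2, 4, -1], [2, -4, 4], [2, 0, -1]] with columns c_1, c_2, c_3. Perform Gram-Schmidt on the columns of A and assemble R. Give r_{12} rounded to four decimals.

q_1 = c_1/‖c_1‖ = (-2, 2, 2)/3.4641 = (-0.5774, 0.5774, 0.5774).
r_{12} = q_1·c_2 = -4.6188.

r_{12} = -4.6188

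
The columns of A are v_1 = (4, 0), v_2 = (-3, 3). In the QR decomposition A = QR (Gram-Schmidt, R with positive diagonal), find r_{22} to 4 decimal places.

r_{22} = 3.0000

q_1 = v_1/‖v_1‖ = (4, 0)/4.0000 = (1.0000, 0.0000).
r_{12} = q_1·v_2 = -3.0000.
u_2 = v_2 + 3.0000·q_1 = (0.0000, 3.0000).
r_{22} = ‖u_2‖ = 3.0000.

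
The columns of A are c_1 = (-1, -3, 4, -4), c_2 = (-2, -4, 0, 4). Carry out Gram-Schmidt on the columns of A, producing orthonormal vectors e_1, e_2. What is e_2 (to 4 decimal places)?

e_2 = (-0.3417, -0.6914, 0.0318, 0.6358)

c_1 = (-1, -3, 4, -4); ‖c_1‖ = 6.4807, so e_1 = (-0.1543, -0.4629, 0.6172, -0.6172).
e_1·c_2 = (-0.1543)·(-2) + (-0.4629)·(-4) + 0.6172·0 + (-0.6172)·4 = -0.3086.
u_2 = c_2 + 0.3086·e_1 = (-2.0476, -4.1429, 0.1905, 3.8095).
‖u_2‖ = 5.9921, so e_2 = (-0.3417, -0.6914, 0.0318, 0.6358).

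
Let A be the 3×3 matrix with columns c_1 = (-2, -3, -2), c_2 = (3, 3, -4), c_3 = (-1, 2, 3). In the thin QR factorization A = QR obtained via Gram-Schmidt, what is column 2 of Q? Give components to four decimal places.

q_2 = (0.3902, 0.3164, -0.8647)

c_1 = (-2, -3, -2); ‖c_1‖ = 4.1231, so q_1 = (-0.4851, -0.7276, -0.4851).
q_1·c_2 = (-0.4851)·3 + (-0.7276)·3 + (-0.4851)·(-4) = -1.6977.
u_2 = c_2 + 1.6977·q_1 = (2.1765, 1.7647, -4.8235).
‖u_2‖ = 5.5783, so q_2 = (0.3902, 0.3164, -0.8647).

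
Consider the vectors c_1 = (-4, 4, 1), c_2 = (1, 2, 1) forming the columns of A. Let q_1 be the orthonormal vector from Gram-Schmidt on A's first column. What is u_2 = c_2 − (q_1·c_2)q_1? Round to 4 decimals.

q_1 = c_1/‖c_1‖ = (-4, 4, 1)/5.7446 = (-0.6963, 0.6963, 0.1741).
r_{12} = q_1·c_2 = 0.8704.
u_2 = c_2 − 0.8704·q_1 = (1.6061, 1.3939, 0.8485).

u_2 = (1.6061, 1.3939, 0.8485)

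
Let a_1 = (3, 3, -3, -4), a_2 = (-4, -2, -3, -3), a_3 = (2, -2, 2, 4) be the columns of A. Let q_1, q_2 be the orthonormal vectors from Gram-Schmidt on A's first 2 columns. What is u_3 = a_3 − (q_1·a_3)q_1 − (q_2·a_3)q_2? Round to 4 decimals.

q_1 = a_1/‖a_1‖ = (3, 3, -3, -4)/6.5574 = (0.4575, 0.4575, -0.4575, -0.6100).
r_{12} = q_1·a_2 = 0.4575.
u_2 = a_2 − 0.4575·q_1 = (-4.2093, -2.2093, -2.7907, -2.7209).
‖u_2‖ = 6.1474, so q_2 = (-0.6847, -0.3594, -0.4540, -0.4426).
r_{13} = q_1·a_3 = -3.3550; r_{23} = q_2·a_3 = -3.3291.
u_3 = a_3 + 3.3550·q_1 + 3.3291·q_2 = (1.2554, -1.6615, -1.0462, 0.4800).

u_3 = (1.2554, -1.6615, -1.0462, 0.4800)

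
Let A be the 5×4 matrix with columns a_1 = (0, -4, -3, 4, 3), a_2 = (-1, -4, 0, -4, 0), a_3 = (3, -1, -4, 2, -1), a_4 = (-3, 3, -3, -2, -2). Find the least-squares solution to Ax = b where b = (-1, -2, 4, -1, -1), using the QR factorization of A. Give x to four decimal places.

a_1 = (0, -4, -3, 4, 3); ‖a_1‖ = 7.0711, so q_1 = (0.0000, -0.5657, -0.4243, 0.5657, 0.4243).
q_1·a_2 = 0.0000·(-1) + (-0.5657)·(-4) + (-0.4243)·0 + 0.5657·(-4) + 0.4243·0 = 0.0000.
u_2 = a_2 + 0.0000·q_1 = (-1.0000, -4.0000, 0.0000, -4.0000, 0.0000).
‖u_2‖ = 5.7446, so q_2 = (-0.1741, -0.6963, 0.0000, -0.6963, 0.0000).
q_1·a_3 = 0.0000·3 + (-0.5657)·(-1) + (-0.4243)·(-4) + 0.5657·2 + 0.4243·(-1) = 2.9698; q_2·a_3 = (-0.1741)·3 + (-0.6963)·(-1) + 0.0000·(-4) + (-0.6963)·2 + 0.0000·(-1) = -1.2185.
u_3 = a_3 − 2.9698·q_1 + 1.2185·q_2 = (2.7879, -0.1685, -2.7400, -0.5285, -2.2600).
‖u_3‖ = 4.5492, so q_3 = (0.6128, -0.0370, -0.6023, -0.1162, -0.4968).
q_1·a_4 = 0.0000·(-3) + (-0.5657)·3 + (-0.4243)·(-3) + 0.5657·(-2) + 0.4243·(-2) = -2.4042; q_2·a_4 = (-0.1741)·(-3) + (-0.6963)·3 + 0.0000·(-3) + (-0.6963)·(-2) + 0.0000·(-2) = -0.1741; q_3·a_4 = 0.6128·(-3) + (-0.0370)·3 + (-0.6023)·(-3) + (-0.1162)·(-2) + (-0.4968)·(-2) = 1.0832.
u_4 = a_4 + 2.4042·q_1 + 0.1741·q_2 − 1.0832·q_3 = (-3.6941, 1.5589, -3.3676, -0.6354, -0.4419).
‖u_4‖ = 5.2930, so q_4 = (-0.6979, 0.2945, -0.6362, -0.1200, -0.0835).
Qᵀb = (-1.5556, 2.2630, -2.3350, -2.2325).
Back-substitute: x_4 = -2.2325/5.2930 = -0.4218.
x_3 = (-2.3350 − 1.0832·(-0.4218))/4.5492 = -0.4128.
x_2 = (2.2630 + 1.2185·(-0.4128) + 0.1741·(-0.4218))/5.7446 = 0.2936.
x_1 = (-1.5556 + 0.0000·0.2936 − 2.9698·(-0.4128) + 2.4042·(-0.4218))/7.0711 = -0.1900.

x = (-0.1900, 0.2936, -0.4128, -0.4218)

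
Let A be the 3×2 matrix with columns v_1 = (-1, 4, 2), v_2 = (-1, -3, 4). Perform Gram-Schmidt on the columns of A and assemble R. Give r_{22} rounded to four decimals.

r_{22} = 5.0568

v_1 = (-1, 4, 2); ‖v_1‖ = 4.5826, so q_1 = (-0.2182, 0.8729, 0.4364).
q_1·v_2 = (-0.2182)·(-1) + 0.8729·(-3) + 0.4364·4 = -0.6547.
u_2 = v_2 + 0.6547·q_1 = (-1.1429, -2.4286, 4.2857).
r_{22} = ‖u_2‖ = 5.0568.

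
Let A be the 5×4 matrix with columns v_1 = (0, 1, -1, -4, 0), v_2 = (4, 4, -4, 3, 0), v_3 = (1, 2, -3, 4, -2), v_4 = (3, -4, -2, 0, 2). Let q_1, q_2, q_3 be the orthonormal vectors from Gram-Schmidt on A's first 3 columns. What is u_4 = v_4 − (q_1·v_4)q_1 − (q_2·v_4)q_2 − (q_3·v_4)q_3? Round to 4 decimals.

u_4 = (1.5209, -4.0806, -2.7998, -0.3202, 0.2392)

v_1 = (0, 1, -1, -4, 0); ‖v_1‖ = 4.2426, so q_1 = (0.0000, 0.2357, -0.2357, -0.9428, 0.0000).
q_1·v_2 = 0.0000·4 + 0.2357·4 + (-0.2357)·(-4) + (-0.9428)·3 + 0.0000·0 = -0.9428.
u_2 = v_2 + 0.9428·q_1 = (4.0000, 4.2222, -4.2222, 2.1111, 0.0000).
‖u_2‖ = 7.4907, so q_2 = (0.5340, 0.5637, -0.5637, 0.2818, 0.0000).
q_1·v_3 = 0.0000·1 + 0.2357·2 + (-0.2357)·(-3) + (-0.9428)·4 + 0.0000·(-2) = -2.5927; q_2·v_3 = 0.5340·1 + 0.5637·2 + (-0.5637)·(-3) + 0.2818·4 + 0.0000·(-2) = 4.4796.
u_3 = v_3 + 2.5927·q_1 − 4.4796·q_2 = (-1.3921, 0.0861, -1.0861, 0.2931, -2.0000).
‖u_3‖ = 2.6853, so q_3 = (-0.5184, 0.0321, -0.4045, 0.1091, -0.7448).
q_1·v_4 = 0.0000·3 + 0.2357·(-4) + (-0.2357)·(-2) + (-0.9428)·0 + 0.0000·2 = -0.4714; q_2·v_4 = 0.5340·3 + 0.5637·(-4) + (-0.5637)·(-2) + 0.2818·0 + 0.0000·2 = 0.4747; q_3·v_4 = (-0.5184)·3 + 0.0321·(-4) + (-0.4045)·(-2) + 0.1091·0 + (-0.7448)·2 = -2.3642.
u_4 = v_4 + 0.4714·q_1 − 0.4747·q_2 + 2.3642·q_3 = (1.5209, -4.0806, -2.7998, -0.3202, 0.2392).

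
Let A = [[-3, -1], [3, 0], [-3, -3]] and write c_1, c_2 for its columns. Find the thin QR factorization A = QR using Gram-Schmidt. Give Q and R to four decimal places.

c_1 = (-3, 3, -3); ‖c_1‖ = 5.1962, so e_1 = (-0.5774, 0.5774, -0.5774).
e_1·c_2 = (-0.5774)·(-1) + 0.5774·0 + (-0.5774)·(-3) = 2.3094.
u_2 = c_2 − 2.3094·e_1 = (0.3333, -1.3333, -1.6667).
‖u_2‖ = 2.1602, so e_2 = (0.1543, -0.6172, -0.7715).

Q = [[-0.5774, 0.1543], [0.5774, -0.6172], [-0.5774, -0.7715]], R = [[5.1962, 2.3094], [0.0000, 2.1602]]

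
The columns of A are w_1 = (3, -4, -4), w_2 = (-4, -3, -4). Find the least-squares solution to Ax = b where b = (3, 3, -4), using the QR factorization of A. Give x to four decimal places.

x = (0.4302, -0.2898)

q_1 = w_1/‖w_1‖ = (3, -4, -4)/6.4031 = (0.4685, -0.6247, -0.6247).
r_{12} = q_1·w_2 = 2.4988.
u_2 = w_2 − 2.4988·q_1 = (-5.1707, -1.4390, -2.4390).
‖u_2‖ = 5.8954, so q_2 = (-0.8771, -0.2441, -0.4137).
Qᵀb = (2.0303, -1.7086).
Back-substitute: x_2 = -1.7086/5.8954 = -0.2898.
x_1 = (2.0303 − 2.4988·(-0.2898))/6.4031 = 0.4302.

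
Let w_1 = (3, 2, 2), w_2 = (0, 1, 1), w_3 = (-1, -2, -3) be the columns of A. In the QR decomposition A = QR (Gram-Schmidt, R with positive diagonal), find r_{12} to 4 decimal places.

r_{12} = 0.9701

w_1 = (3, 2, 2); ‖w_1‖ = 4.1231, so e_1 = (0.7276, 0.4851, 0.4851).
r_{12} = e_1·w_2 = 0.9701.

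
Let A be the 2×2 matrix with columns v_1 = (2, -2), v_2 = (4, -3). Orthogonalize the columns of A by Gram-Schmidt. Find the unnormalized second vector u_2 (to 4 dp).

q_1 = v_1/‖v_1‖ = (2, -2)/2.8284 = (0.7071, -0.7071).
r_{12} = q_1·v_2 = 4.9497.
u_2 = v_2 − 4.9497·q_1 = (0.5000, 0.5000).

u_2 = (0.5000, 0.5000)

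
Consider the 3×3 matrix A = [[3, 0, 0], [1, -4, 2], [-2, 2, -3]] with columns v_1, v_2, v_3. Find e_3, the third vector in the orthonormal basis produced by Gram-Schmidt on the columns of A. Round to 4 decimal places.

e_3 = (-0.4082, -0.4082, -0.8165)

v_1 = (3, 1, -2); ‖v_1‖ = 3.7417, so e_1 = (0.8018, 0.2673, -0.5345).
e_1·v_2 = 0.8018·0 + 0.2673·(-4) + (-0.5345)·2 = -2.1381.
u_2 = v_2 + 2.1381·e_1 = (1.7143, -3.4286, 0.8571).
‖u_2‖ = 3.9279, so e_2 = (0.4364, -0.8729, 0.2182).
e_1·v_3 = 0.8018·0 + 0.2673·2 + (-0.5345)·(-3) = 2.1381; e_2·v_3 = 0.4364·0 + (-0.8729)·2 + 0.2182·(-3) = -2.4004.
u_3 = v_3 − 2.1381·e_1 + 2.4004·e_2 = (-0.6667, -0.6667, -1.3333).
‖u_3‖ = 1.6330, so e_3 = (-0.4082, -0.4082, -0.8165).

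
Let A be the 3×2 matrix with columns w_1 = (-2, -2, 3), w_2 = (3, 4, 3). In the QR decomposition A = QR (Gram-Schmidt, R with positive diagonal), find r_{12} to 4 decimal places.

r_{12} = -1.2127

w_1 = (-2, -2, 3); ‖w_1‖ = 4.1231, so e_1 = (-0.4851, -0.4851, 0.7276).
r_{12} = e_1·w_2 = -1.2127.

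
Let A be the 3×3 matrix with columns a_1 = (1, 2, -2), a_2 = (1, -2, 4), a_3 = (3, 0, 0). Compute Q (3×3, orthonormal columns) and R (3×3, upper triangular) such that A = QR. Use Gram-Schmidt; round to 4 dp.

Q = [[0.3333, 0.8085, 0.4851], [0.6667, 0.1617, -0.7276], [-0.6667, 0.5659, -0.4851]], R = [[3.0000, -3.6667, 1.0000], [0.0000, 2.7487, 2.4254], [0.0000, 0.0000, 1.4552]]

q_1 = a_1/‖a_1‖ = (1, 2, -2)/3.0000 = (0.3333, 0.6667, -0.6667).
r_{12} = q_1·a_2 = -3.6667.
u_2 = a_2 + 3.6667·q_1 = (2.2222, 0.4444, 1.5556).
‖u_2‖ = 2.7487, so q_2 = (0.8085, 0.1617, 0.5659).
r_{13} = q_1·a_3 = 1.0000; r_{23} = q_2·a_3 = 2.4254.
u_3 = a_3 − 1.0000·q_1 − 2.4254·q_2 = (0.7059, -1.0588, -0.7059).
‖u_3‖ = 1.4552, so q_3 = (0.4851, -0.7276, -0.4851).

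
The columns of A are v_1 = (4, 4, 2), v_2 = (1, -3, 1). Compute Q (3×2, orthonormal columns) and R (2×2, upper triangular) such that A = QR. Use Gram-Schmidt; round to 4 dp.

v_1 = (4, 4, 2); ‖v_1‖ = 6.0000, so q_1 = (0.6667, 0.6667, 0.3333).
q_1·v_2 = 0.6667·1 + 0.6667·(-3) + 0.3333·1 = -1.0000.
u_2 = v_2 + 1.0000·q_1 = (1.6667, -2.3333, 1.3333).
‖u_2‖ = 3.1623, so q_2 = (0.5270, -0.7379, 0.4216).

Q = [[0.6667, 0.5270], [0.6667, -0.7379], [0.3333, 0.4216]], R = [[6.0000, -1.0000], [0.0000, 3.1623]]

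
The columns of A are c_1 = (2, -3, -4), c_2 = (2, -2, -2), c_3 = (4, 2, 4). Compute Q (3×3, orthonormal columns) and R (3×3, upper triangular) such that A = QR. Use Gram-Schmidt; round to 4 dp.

c_1 = (2, -3, -4); ‖c_1‖ = 5.3852, so q_1 = (0.3714, -0.5571, -0.7428).
q_1·c_2 = 0.3714·2 + (-0.5571)·(-2) + (-0.7428)·(-2) = 3.3425.
u_2 = c_2 − 3.3425·q_1 = (0.7586, -0.1379, 0.4828).
‖u_2‖ = 0.9097, so q_2 = (0.8339, -0.1516, 0.5307).
q_1·c_3 = 0.3714·4 + (-0.5571)·2 + (-0.7428)·4 = -2.5997; q_2·c_3 = 0.8339·4 + (-0.1516)·2 + 0.5307·4 = 5.1551.
u_3 = c_3 + 2.5997·q_1 − 5.1551·q_2 = (0.6667, 1.3333, -0.6667).
‖u_3‖ = 1.6330, so q_3 = (0.4082, 0.8165, -0.4082).

Q = [[0.3714, 0.8339, 0.4082], [-0.5571, -0.1516, 0.8165], [-0.7428, 0.5307, -0.4082]], R = [[5.3852, 3.3425, -2.5997], [0.0000, 0.9097, 5.1551], [0.0000, 0.0000, 1.6330]]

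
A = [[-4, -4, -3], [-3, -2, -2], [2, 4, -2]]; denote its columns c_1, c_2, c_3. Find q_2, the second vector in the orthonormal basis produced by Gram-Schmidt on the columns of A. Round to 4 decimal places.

q_1 = c_1/‖c_1‖ = (-4, -3, 2)/5.3852 = (-0.7428, -0.5571, 0.3714).
r_{12} = q_1·c_2 = 5.5709.
u_2 = c_2 − 5.5709·q_1 = (0.1379, 1.1034, 1.9310).
‖u_2‖ = 2.2283, so q_2 = (0.0619, 0.4952, 0.8666).

q_2 = (0.0619, 0.4952, 0.8666)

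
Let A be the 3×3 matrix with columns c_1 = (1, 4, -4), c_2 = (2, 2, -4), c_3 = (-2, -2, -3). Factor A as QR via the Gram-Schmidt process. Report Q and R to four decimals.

c_1 = (1, 4, -4); ‖c_1‖ = 5.7446, so e_1 = (0.1741, 0.6963, -0.6963).
e_1·c_2 = 0.1741·2 + 0.6963·2 + (-0.6963)·(-4) = 4.5260.
u_2 = c_2 − 4.5260·e_1 = (1.2121, -1.1515, -0.8485).
‖u_2‖ = 1.8749, so e_2 = (0.6465, -0.6142, -0.4526).
e_1·c_3 = 0.1741·(-2) + 0.6963·(-2) + (-0.6963)·(-3) = 0.3482; e_2·c_3 = 0.6465·(-2) + (-0.6142)·(-2) + (-0.4526)·(-3) = 1.2930.
u_3 = c_3 − 0.3482·e_1 − 1.2930·e_2 = (-2.8966, -1.4483, -2.1724).
‖u_3‖ = 3.8996, so e_3 = (-0.7428, -0.3714, -0.5571).

Q = [[0.1741, 0.6465, -0.7428], [0.6963, -0.6142, -0.3714], [-0.6963, -0.4526, -0.5571]], R = [[5.7446, 4.5260, 0.3482], [0.0000, 1.8749, 1.2930], [0.0000, 0.0000, 3.8996]]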